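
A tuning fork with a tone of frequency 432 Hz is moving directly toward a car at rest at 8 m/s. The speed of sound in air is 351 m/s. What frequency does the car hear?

Only the source moves, toward the listener, so f' = f · v/(v − v_s).
f' = 432 × 351/(351 − 8) = 432 × 351/343 ≈ 442 Hz.

442 Hz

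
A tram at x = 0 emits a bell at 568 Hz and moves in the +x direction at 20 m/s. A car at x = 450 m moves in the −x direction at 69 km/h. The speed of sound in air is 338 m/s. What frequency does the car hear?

69 km/h = 19.17 m/s.
The observer lies on the +x side, so the source is heading toward the observer and the observer is heading toward the source.
Both move, so f' = f · (v + v_o)/(v − v_s).
f' = 568 × (338 + 19.17)/(338 − 20) = 568 × 357.17/318 ≈ 638 Hz.

638 Hz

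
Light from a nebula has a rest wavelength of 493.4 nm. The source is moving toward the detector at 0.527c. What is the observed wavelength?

274.6 nm

Relativistic Doppler for wavelength: λ' = λ₀ · √((1 − β)/(1 + β)).
λ' = 493.4 × √(0.4730/1.5270) = 493.4 × 0.55656 ≈ 274.6 nm.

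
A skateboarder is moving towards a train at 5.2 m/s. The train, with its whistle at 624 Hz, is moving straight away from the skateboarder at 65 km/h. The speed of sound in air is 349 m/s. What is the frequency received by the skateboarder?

65 km/h = 18.06 m/s.
With source receding and observer approaching, f' = f · (v + v_o)/(v + v_s).
f' = 624 × (349 + 5.2)/(349 + 18.06) = 624 × 354.2/367.06 ≈ 602 Hz.

602 Hz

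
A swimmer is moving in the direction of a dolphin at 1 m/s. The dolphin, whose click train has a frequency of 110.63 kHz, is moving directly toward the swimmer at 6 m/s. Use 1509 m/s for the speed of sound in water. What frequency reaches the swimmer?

General Doppler shift: f' = f · (v + v_o)/(v − v_s).
f' = 110.63 × (1509 + 1)/(1509 − 6) = 110.63 × 1510/1503 ≈ 111.1 kHz.

111.1 kHz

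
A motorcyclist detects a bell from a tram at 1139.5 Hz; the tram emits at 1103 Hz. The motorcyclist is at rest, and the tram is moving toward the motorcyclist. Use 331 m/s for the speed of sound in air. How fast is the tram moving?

f' = f · v/(v − v_s) ⇒ v_s = v · |1 − f/f'|.
v_s = 331 × |1 − 1103/1139.5| = 331 × 0.03203 ≈ 10.6 m/s.

10.6 m/s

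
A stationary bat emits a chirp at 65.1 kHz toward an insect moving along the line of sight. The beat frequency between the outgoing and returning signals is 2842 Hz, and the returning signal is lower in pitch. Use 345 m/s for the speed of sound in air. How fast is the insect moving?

Double Doppler shift off a moving reflector: f₂ = f₀ · (v + u)/(v − u) (u > 0 toward emitter).
Returning signal is lower, so f₂ = f₀ − Δf = 65100 − 2842 = 62258 Hz.
Rearranging, u = v · (f₂ − f₀)/(f₂ + f₀) = 345 × -2842/127358 ≈ -7.7 m/s.
So the insect is moving at 7.7 m/s away from the emitter.

7.7 m/s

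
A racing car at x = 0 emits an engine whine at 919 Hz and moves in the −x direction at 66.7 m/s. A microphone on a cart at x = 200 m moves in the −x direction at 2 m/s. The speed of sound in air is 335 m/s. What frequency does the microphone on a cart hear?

771 Hz

The observer lies on the +x side, so the source is heading away from the observer and the observer is heading toward the source.
General Doppler shift: f' = f · (v + v_o)/(v + v_s).
f' = 919 × (335 + 2)/(335 + 66.7) = 919 × 337/401.7 ≈ 771 Hz.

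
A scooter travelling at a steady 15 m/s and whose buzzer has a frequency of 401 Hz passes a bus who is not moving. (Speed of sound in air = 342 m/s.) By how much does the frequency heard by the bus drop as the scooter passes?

35.2 Hz

Approaching: f₁ = f · v/(v − v_s) = 401 × 342/327 ≈ 419.4 Hz.
Receding: f₂ = f · v/(v + v_s) = 401 × 342/357 ≈ 384.2 Hz.
Drop: f₁ − f₂ = 2f·v·v_s/(v² − v_s²) = 2 × 401 × 342 × 15/(342² − 15²) ≈ 35.2 Hz.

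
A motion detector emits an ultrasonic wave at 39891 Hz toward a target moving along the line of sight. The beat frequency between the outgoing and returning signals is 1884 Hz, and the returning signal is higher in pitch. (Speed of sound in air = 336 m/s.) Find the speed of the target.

7.8 m/s

Double Doppler shift off a moving reflector: f₂ = f₀ · (v + u)/(v − u) (u > 0 toward emitter).
Returning signal is higher, so f₂ = f₀ + Δf = 39891 + 1884 = 41775 Hz.
Rearranging, u = v · (f₂ − f₀)/(f₂ + f₀) = 336 × 1884/81666 ≈ 7.8 m/s.
So the target is moving at 7.8 m/s toward the emitter.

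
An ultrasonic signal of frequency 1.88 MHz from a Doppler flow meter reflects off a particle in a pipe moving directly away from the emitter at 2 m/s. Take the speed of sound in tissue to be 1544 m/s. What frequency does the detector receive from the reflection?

At the particle in a pipe (a moving observer), f₁ = f₀ · (v − u)/v = 1.88 × 1542/1544 ≈ 1.8776 MHz.
The reflection then acts as a moving source: f₂ = f₁ · v/(v + u) ≈ 1.8751 MHz.

1.8751 MHz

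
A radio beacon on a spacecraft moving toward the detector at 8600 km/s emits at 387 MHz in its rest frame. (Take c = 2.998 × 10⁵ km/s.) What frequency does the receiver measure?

398.3 MHz

β = v/c = 8600/299800 = 0.0287.
Relativistic Doppler for frequency: f' = f₀ · √((1 + β)/(1 − β)).
f' = 387 × √(1.0287/0.9713) = 387 × 1.02911 ≈ 398.3 MHz.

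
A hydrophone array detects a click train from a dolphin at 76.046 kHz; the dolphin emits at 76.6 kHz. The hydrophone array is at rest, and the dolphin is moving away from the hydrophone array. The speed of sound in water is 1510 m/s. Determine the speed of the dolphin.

f' = f · v/(v + v_s) ⇒ v_s = v · |1 − f/f'|.
v_s = 1510 × |1 − 76.6/76.046| = 1510 × 0.007285 ≈ 11.0 m/s.

11.0 m/s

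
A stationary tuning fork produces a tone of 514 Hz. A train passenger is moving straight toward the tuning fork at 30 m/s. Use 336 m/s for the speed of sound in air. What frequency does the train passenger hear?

Moving observer, stationary source: f' = f · (v + v_o)/v.
f' = 514 × (336 + 30)/336 = 514 × 366/336 ≈ 560 Hz.

560 Hz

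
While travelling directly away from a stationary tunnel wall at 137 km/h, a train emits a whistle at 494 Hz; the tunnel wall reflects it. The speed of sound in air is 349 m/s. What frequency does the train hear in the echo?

397 Hz

137 km/h = 38.06 m/s.
The tunnel wall receives the sound from a moving source: f₁ = f₀ · v/(v + v_e) = 494 × 349/387.06 ≈ 445 Hz.
On the return leg the train is a moving observer: f₂ = f₁ · (v − v_e)/v = 445 × 310.94/349 ≈ 397 Hz.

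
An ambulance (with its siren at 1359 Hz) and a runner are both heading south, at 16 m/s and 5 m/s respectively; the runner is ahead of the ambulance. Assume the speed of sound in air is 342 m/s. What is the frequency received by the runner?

The runner is ahead, so the ambulance is moving toward it while the runner is moving away from the ambulance.
General Doppler shift: f' = f · (v − v_o)/(v − v_s).
f' = 1359 × (342 − 5)/(342 − 16) = 1359 × 337/326 ≈ 1405 Hz.

1405 Hz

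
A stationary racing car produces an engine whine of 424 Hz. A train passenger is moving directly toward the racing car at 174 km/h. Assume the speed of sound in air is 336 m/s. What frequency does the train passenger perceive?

485 Hz

174 km/h = 48.33 m/s.
Moving observer, stationary source: f' = f · (v + v_o)/v.
f' = 424 × (336 + 48.33)/336 = 424 × 384.33/336 ≈ 485 Hz.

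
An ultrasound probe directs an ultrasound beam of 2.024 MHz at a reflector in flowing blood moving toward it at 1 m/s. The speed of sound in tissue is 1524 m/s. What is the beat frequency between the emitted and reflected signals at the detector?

2658 Hz

The reflector in flowing blood first receives the wave as a moving observer: f₁ = f₀ · (v + u)/v = 2.024 × (1524 + 1)/1524 ≈ 2.02533 MHz.
On reflection it acts as a source moving toward the stationary detector: f₂ = f₁ · v/(v − u) = 2.02533 × 1524/1523 ≈ 2.02666 MHz.
Equivalently f₂ = f₀ · (v + u)/(v − u).
Beat frequency (with f₀ = 2024000 Hz): |f₂ − f₀| = 2u·f₀/(v − u) = 2 × 1 × 2024000/1523 ≈ 2658 Hz.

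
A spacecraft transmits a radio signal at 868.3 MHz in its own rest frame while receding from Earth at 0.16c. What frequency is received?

Relativistic Doppler for frequency: f' = f₀ · √((1 − β)/(1 + β)).
f' = 868.3 × √(0.8400/1.1600) = 868.3 × 0.85096 ≈ 738.9 MHz.

738.9 MHz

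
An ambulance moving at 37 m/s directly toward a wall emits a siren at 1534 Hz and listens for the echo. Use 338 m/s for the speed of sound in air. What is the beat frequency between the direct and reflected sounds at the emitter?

377 Hz

The wall receives the sound from a moving source: f₁ = f₀ · v/(v − v_e) = 1534 × 338/301 ≈ 1723 Hz.
On the return leg the ambulance is a moving observer: f₂ = f₁ · (v + v_e)/v = 1723 × 375/338 ≈ 1911 Hz.
Beat against the emitted tone: |f₂ − f₀| = 2v_e·f₀/(v − v_e) = 2 × 37 × 1534/301 ≈ 377 Hz.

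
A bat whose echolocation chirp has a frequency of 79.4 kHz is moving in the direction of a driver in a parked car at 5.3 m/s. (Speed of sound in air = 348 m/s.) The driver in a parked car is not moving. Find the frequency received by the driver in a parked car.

With the source moving toward a stationary observer, f' = f · v/(v − v_s).
f' = 79.4 × 348/(348 − 5.3) = 79.4 × 348/342.7 ≈ 80.6 kHz.

80.6 kHz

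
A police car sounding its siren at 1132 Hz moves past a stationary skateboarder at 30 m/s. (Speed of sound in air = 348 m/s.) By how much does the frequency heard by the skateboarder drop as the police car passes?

197 Hz

Approaching: f₁ = f · v/(v − v_s) = 1132 × 348/318 ≈ 1239 Hz.
Receding: f₂ = f · v/(v + v_s) = 1132 × 348/378 ≈ 1042 Hz.
Drop: f₁ − f₂ = 2f·v·v_s/(v² − v_s²) = 2 × 1132 × 348 × 30/(348² − 30²) ≈ 197 Hz.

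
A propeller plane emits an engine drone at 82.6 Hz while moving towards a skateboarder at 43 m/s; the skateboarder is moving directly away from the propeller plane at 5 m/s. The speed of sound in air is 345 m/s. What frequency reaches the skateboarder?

With source approaching and observer receding, f' = f · (v − v_o)/(v − v_s).
f' = 82.6 × (345 − 5)/(345 − 43) = 82.6 × 340/302 ≈ 93 Hz.

93 Hz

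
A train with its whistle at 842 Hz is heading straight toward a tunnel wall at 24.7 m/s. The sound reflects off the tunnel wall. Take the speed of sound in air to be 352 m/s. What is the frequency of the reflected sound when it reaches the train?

969 Hz

The tunnel wall receives the sound from a moving source: f₁ = f₀ · v/(v − v_e) = 842 × 352/327.3 ≈ 906 Hz.
On the return leg the train is a moving observer: f₂ = f₁ · (v + v_e)/v = 906 × 376.7/352 ≈ 969 Hz.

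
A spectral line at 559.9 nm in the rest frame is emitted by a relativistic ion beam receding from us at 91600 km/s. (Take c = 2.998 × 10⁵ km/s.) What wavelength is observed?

767.7 nm

β = v/c = 91600/299800 = 0.3055.
Relativistic Doppler for wavelength: λ' = λ₀ · √((1 + β)/(1 − β)).
λ' = 559.9 × √(1.3055/0.6945) = 559.9 × 1.37110 ≈ 767.7 nm.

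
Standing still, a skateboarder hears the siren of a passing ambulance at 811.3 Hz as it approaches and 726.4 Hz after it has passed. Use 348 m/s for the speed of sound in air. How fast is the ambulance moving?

19.2 m/s

f₁/f₂ = (v + v_s)/(v − v_s), so v_s = v · (f₁ − f₂)/(f₁ + f₂).
v_s = 348 × (811.3 − 726.4)/(811.3 + 726.4) = 348 × 84.9/1537.7 ≈ 19.2 m/s.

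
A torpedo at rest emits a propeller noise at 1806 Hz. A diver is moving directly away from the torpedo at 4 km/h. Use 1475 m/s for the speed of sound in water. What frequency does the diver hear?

4 km/h = 1.111 m/s.
Only the observer moves, away from the source, so f' = f · (v − v_o)/v.
f' = 1806 × (1475 − 1.111)/1475 = 1806 × 1473.9/1475 ≈ 1805 Hz.

1805 Hz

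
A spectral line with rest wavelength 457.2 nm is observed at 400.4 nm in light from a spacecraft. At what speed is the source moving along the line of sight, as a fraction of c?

λ'/λ₀ = 0.8758 < 1 (blueshift), so the source is approaching.
λ'/λ₀ = √((1 − β)/(1 + β)) for an approaching source ⇒ β = (1 − r²)/(1 + r²) with r = λ'/λ₀.
β = (1 − 0.7670)/(1 + 0.7670) ≈ 0.132.

0.132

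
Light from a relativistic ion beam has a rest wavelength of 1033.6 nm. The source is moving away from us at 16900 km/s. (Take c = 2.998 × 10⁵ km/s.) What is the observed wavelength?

1093.6 nm

β = v/c = 16900/299800 = 0.0564.
Relativistic Doppler for wavelength: λ' = λ₀ · √((1 + β)/(1 − β)).
λ' = 1033.6 × √(1.0564/0.9436) = 1033.6 × 1.05805 ≈ 1093.6 nm.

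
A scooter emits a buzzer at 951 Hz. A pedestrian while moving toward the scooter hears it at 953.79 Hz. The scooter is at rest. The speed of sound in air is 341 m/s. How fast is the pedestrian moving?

f' = f · (v + v_o)/v ⇒ v_o = v · |f'/f − 1|.
v_o = 341 × |953.79/951 − 1| = 341 × 0.002934 ≈ 1.00 m/s.

1.00 m/s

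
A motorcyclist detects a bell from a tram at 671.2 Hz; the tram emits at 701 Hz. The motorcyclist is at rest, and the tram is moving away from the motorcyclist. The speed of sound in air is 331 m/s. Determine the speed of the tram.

f' = f · v/(v + v_s) ⇒ v_s = v · |1 − f/f'|.
v_s = 331 × |1 − 701/671.2| = 331 × 0.0444 ≈ 14.7 m/s.

14.7 m/s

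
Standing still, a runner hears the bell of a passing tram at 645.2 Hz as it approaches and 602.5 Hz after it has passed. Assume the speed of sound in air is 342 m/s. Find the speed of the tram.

f₁/f₂ = (v + v_s)/(v − v_s), so v_s = v · (f₁ − f₂)/(f₁ + f₂).
v_s = 342 × (645.2 − 602.5)/(645.2 + 602.5) = 342 × 42.7/1247.7 ≈ 11.7 m/s.

11.7 m/s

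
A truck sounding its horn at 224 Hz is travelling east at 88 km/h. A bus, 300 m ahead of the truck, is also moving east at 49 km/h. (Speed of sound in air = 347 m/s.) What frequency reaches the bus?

88 km/h = 24.44 m/s; 49 km/h = 13.61 m/s.
The bus is ahead, so the truck is moving toward it while the bus is moving away from the truck.
With source approaching and observer receding, f' = f · (v − v_o)/(v − v_s).
f' = 224 × (347 − 13.61)/(347 − 24.44) = 224 × 333.39/322.56 ≈ 232 Hz.

232 Hz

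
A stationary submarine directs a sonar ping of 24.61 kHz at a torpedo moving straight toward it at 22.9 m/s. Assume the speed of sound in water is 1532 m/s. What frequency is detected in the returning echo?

25.4 kHz

At the torpedo (a moving observer), f₁ = f₀ · (v + u)/v = 24.61 × 1554.9/1532 ≈ 25.0 kHz.
The reflection then acts as a moving source: f₂ = f₁ · v/(v − u) ≈ 25.4 kHz.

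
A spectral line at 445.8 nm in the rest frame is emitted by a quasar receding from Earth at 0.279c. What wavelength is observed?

Relativistic Doppler for wavelength: λ' = λ₀ · √((1 + β)/(1 − β)).
λ' = 445.8 × √(1.2790/0.7210) = 445.8 × 1.33189 ≈ 593.8 nm.

593.8 nm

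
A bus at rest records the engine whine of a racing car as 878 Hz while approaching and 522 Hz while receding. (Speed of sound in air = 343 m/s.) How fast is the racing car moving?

f₁/f₂ = (v + v_s)/(v − v_s), so v_s = v · (f₁ − f₂)/(f₁ + f₂).
v_s = 343 × (878 − 522)/(878 + 522) = 343 × 356/1400 ≈ 87 m/s.

87 m/s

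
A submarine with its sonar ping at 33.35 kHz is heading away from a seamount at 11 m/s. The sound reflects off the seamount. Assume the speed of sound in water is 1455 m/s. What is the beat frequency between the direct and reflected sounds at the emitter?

500 Hz

The seamount receives the sound from a moving source: f₁ = f₀ · v/(v + v_e) = 33.35 × 1455/1466 ≈ 33.100 kHz.
On the return leg the submarine is a moving observer: f₂ = f₁ · (v − v_e)/v = 33.100 × 1444/1455 ≈ 32.850 kHz.
Beat against the emitted tone (with f₀ = 33350 Hz): |f₂ − f₀| = 2v_e·f₀/(v + v_e) = 2 × 11 × 33350/1466 ≈ 500 Hz.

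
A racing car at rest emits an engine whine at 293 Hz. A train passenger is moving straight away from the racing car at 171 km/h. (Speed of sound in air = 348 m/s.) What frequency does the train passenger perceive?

253 Hz

171 km/h = 47.5 m/s.
Only the observer moves, away from the source, so f' = f · (v − v_o)/v.
f' = 293 × (348 − 47.5)/348 = 293 × 300.5/348 ≈ 253 Hz.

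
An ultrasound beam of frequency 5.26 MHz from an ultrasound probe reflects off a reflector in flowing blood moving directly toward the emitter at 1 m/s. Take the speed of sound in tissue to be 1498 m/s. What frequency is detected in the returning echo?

5.267 MHz

At the reflector in flowing blood (a moving observer), f₁ = f₀ · (v + u)/v = 5.26 × 1499/1498 ≈ 5.264 MHz.
On reflection it acts as a source moving toward the stationary detector: f₂ = f₁ · v/(v − u) = 5.264 × 1498/1497 ≈ 5.267 MHz.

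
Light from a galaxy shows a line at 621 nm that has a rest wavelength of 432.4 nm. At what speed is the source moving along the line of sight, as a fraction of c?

λ'/λ₀ = 1.4362 > 1 (redshift), so the source is receding.
λ'/λ₀ = √((1 + β)/(1 − β)) for a receding source ⇒ β = (r² − 1)/(r² + 1) with r = λ'/λ₀.
β = (2.0626 − 1)/(2.0626 + 1) ≈ 0.347.

0.347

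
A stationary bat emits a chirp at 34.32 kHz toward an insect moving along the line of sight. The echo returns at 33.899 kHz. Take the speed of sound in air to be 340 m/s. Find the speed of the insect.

Double Doppler shift off a moving reflector: f₂ = f₀ · (v + u)/(v − u) (u > 0 toward emitter).
Rearranging, u = v · (f₂ − f₀)/(f₂ + f₀) = 340 × -0.421/68.219 ≈ -2.10 m/s.
So the insect is moving at 2.10 m/s away from the emitter.

2.10 m/s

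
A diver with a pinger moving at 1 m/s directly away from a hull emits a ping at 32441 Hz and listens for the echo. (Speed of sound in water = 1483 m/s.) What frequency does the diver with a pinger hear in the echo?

The hull receives the sound from a moving source: f₁ = f₀ · v/(v + v_e) = 32441 × 1483/1484 ≈ 32419 Hz.
On the return leg the diver with a pinger is a moving observer: f₂ = f₁ · (v − v_e)/v = 32419 × 1482/1483 ≈ 32397 Hz.
Equivalently f₂ = f₀ · (v − v_e)/(v + v_e).

32397 Hz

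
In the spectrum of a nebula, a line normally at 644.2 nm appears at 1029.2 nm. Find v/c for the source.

0.437c

λ'/λ₀ = 1.5976 > 1 (redshift), so the source is receding.
λ'/λ₀ = √((1 + β)/(1 − β)) for a receding source ⇒ β = (r² − 1)/(r² + 1) with r = λ'/λ₀.
β = (2.5525 − 1)/(2.5525 + 1) ≈ 0.437.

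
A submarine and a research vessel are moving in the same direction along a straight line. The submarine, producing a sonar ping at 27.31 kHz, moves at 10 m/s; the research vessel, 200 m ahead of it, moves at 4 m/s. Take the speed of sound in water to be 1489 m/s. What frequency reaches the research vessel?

The research vessel is ahead, so the submarine is moving toward it while the research vessel is moving away from the submarine.
General Doppler shift: f' = f · (v − v_o)/(v − v_s).
f' = 27.31 × (1489 − 4)/(1489 − 10) = 27.31 × 1485/1479 ≈ 27.4 kHz.

27.4 kHz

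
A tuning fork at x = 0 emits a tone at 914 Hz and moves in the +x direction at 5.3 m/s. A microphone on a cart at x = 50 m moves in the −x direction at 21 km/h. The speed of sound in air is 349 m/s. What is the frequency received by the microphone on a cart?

944 Hz

21 km/h = 5.833 m/s.
The observer lies on the +x side, so the source is heading toward the observer and the observer is heading toward the source.
Both move, so f' = f · (v + v_o)/(v − v_s).
f' = 914 × (349 + 5.833)/(349 − 5.3) = 914 × 354.83/343.7 ≈ 944 Hz.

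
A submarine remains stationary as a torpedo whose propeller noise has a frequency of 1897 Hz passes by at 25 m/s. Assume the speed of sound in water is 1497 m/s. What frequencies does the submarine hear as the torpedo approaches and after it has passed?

Approaching: f₁ = f · v/(v − v_s) = 1897 × 1497/1472 ≈ 1929 Hz.
Receding: f₂ = f · v/(v + v_s) = 1897 × 1497/1522 ≈ 1866 Hz.

1929 Hz approaching; 1866 Hz receding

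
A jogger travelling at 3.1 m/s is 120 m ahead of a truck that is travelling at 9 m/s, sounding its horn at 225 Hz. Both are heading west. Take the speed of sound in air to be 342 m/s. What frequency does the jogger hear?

229 Hz

The jogger is ahead, so the truck is moving toward it while the jogger is moving away from the truck.
Both move, so f' = f · (v − v_o)/(v − v_s).
f' = 225 × (342 − 3.1)/(342 − 9) = 225 × 338.9/333 ≈ 229 Hz.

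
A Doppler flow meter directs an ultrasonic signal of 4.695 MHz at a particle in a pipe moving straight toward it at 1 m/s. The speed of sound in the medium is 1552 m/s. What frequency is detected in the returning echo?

4.701 MHz

The particle in a pipe first receives the wave as a moving observer: f₁ = f₀ · (v + u)/v = 4.695 × (1552 + 1)/1552 ≈ 4.698 MHz.
The reflection then acts as a moving source: f₂ = f₁ · v/(v − u) ≈ 4.701 MHz.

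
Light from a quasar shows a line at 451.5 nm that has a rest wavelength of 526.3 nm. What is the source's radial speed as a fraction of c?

0.152c

λ'/λ₀ = 0.8579 < 1 (blueshift), so the source is approaching.
λ'/λ₀ = √((1 − β)/(1 + β)) for an approaching source ⇒ β = (1 − r²)/(1 + r²) with r = λ'/λ₀.
β = (1 − 0.7360)/(1 + 0.7360) ≈ 0.152.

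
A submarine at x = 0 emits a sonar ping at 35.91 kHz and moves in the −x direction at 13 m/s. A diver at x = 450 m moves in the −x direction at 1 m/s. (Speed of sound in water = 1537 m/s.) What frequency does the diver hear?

35.6 kHz

The observer lies on the +x side, so the source is heading away from the observer and the observer is heading toward the source.
Both move, so f' = f · (v + v_o)/(v + v_s).
f' = 35.91 × (1537 + 1)/(1537 + 13) = 35.91 × 1538/1550 ≈ 35.6 kHz.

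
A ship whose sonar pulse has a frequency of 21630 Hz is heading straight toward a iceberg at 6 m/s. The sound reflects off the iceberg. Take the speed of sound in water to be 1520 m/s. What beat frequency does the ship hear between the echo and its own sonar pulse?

171 Hz

The iceberg receives the sound from a moving source: f₁ = f₀ · v/(v − v_e) = 21630 × 1520/1514 ≈ 21715.7 Hz.
On the return leg the ship is a moving observer: f₂ = f₁ · (v + v_e)/v = 21715.7 × 1526/1520 ≈ 21801.4 Hz.
Beat against the emitted tone: |f₂ − f₀| = 2v_e·f₀/(v − v_e) = 2 × 6 × 21630/1514 ≈ 171 Hz.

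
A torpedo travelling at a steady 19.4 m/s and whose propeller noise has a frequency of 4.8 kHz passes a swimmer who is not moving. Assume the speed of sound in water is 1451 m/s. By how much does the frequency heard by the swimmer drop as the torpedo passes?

0.128 kHz

Approaching: f₁ = f · v/(v − v_s) = 4.8 × 1451/1431.6 ≈ 4.865 kHz.
Receding: f₂ = f · v/(v + v_s) = 4.8 × 1451/1470.4 ≈ 4.737 kHz.
Drop: f₁ − f₂ = 2f·v·v_s/(v² − v_s²) = 2 × 4.8 × 1451 × 19.4/(1451² − 19.4²) ≈ 0.128 kHz.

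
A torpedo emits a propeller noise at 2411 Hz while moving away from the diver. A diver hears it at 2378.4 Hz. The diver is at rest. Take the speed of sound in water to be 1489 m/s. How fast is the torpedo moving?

f' = f · v/(v + v_s) ⇒ v_s = v · |1 − f/f'|.
v_s = 1489 × |1 − 2411/2378.4| = 1489 × 0.01371 ≈ 20.4 m/s.

20.4 m/s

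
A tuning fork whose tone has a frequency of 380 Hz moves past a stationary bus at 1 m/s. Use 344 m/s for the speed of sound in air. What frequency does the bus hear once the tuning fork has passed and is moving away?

Receding: f₂ = f · v/(v + v_s) = 380 × 344/345 ≈ 379 Hz.

379 Hz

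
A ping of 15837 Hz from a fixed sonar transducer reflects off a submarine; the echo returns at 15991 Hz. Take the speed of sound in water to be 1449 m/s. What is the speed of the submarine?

Double Doppler shift off a moving reflector: f₂ = f₀ · (v + u)/(v − u) (u > 0 toward emitter).
Rearranging, u = v · (f₂ − f₀)/(f₂ + f₀) = 1449 × 154/31828 ≈ 7.0 m/s.
So the submarine is moving at 7.0 m/s toward the emitter.

7.0 m/s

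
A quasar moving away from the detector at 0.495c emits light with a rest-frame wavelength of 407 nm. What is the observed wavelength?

Relativistic Doppler for wavelength: λ' = λ₀ · √((1 + β)/(1 − β)).
λ' = 407 × √(1.4950/0.5050) = 407 × 1.72058 ≈ 700.3 nm.

700.3 nm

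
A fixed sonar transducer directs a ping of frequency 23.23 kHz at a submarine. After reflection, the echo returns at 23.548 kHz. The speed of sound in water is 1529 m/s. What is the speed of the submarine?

10.4 m/s

Double Doppler shift off a moving reflector: f₂ = f₀ · (v + u)/(v − u) (u > 0 toward emitter).
Rearranging, u = v · (f₂ − f₀)/(f₂ + f₀) = 1529 × 0.318/46.778 ≈ 10.4 m/s.
So the submarine is moving at 10.4 m/s toward the emitter.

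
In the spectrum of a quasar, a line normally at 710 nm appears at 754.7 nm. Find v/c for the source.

0.061

λ'/λ₀ = 1.0630 > 1 (redshift), so the source is receding.
λ'/λ₀ = √((1 + β)/(1 − β)) for a receding source ⇒ β = (r² − 1)/(r² + 1) with r = λ'/λ₀.
β = (1.1299 − 1)/(1.1299 + 1) ≈ 0.061.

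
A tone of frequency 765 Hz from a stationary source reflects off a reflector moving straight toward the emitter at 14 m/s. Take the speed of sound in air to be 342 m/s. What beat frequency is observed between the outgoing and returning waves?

65 Hz

At the reflector (a moving observer), f₁ = f₀ · (v + u)/v = 765 × 356/342 ≈ 796.3 Hz.
The reflection then acts as a moving source: f₂ = f₁ · v/(v − u) ≈ 830.3 Hz.
Equivalently f₂ = f₀ · (v + u)/(v − u).
Beat frequency: |f₂ − f₀| = 2u·f₀/(v − u) = 2 × 14 × 765/328 ≈ 65 Hz.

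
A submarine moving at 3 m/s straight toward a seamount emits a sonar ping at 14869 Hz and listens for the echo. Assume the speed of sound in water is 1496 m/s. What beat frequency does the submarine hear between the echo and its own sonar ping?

59.8 Hz

The seamount receives the sound from a moving source: f₁ = f₀ · v/(v − v_e) = 14869 × 1496/1493 ≈ 14898.9 Hz.
On the return leg the submarine is a moving observer: f₂ = f₁ · (v + v_e)/v = 14898.9 × 1499/1496 ≈ 14928.8 Hz.
Beat against the emitted tone: |f₂ − f₀| = 2v_e·f₀/(v − v_e) = 2 × 3 × 14869/1493 ≈ 59.8 Hz.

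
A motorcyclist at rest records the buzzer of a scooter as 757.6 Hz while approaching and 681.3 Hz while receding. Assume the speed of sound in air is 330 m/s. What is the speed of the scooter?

f₁/f₂ = (v + v_s)/(v − v_s), so v_s = v · (f₁ − f₂)/(f₁ + f₂).
v_s = 330 × (757.6 − 681.3)/(757.6 + 681.3) = 330 × 76.3/1438.9 ≈ 17.5 m/s.

17.5 m/s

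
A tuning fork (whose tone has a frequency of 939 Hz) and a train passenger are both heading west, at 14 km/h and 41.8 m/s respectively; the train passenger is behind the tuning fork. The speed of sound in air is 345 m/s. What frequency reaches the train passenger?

14 km/h = 3.889 m/s.
The train passenger is behind, so the tuning fork is moving away from it while the train passenger is moving toward the tuning fork.
With source receding and observer approaching, f' = f · (v + v_o)/(v + v_s).
f' = 939 × (345 + 41.8)/(345 + 3.889) = 939 × 386.8/348.89 ≈ 1041 Hz.

1041 Hz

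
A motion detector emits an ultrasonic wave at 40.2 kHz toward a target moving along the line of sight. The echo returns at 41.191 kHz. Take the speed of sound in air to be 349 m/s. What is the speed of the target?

Double Doppler shift off a moving reflector: f₂ = f₀ · (v + u)/(v − u) (u > 0 toward emitter).
Rearranging, u = v · (f₂ − f₀)/(f₂ + f₀) = 349 × 0.991/81.391 ≈ 4.2 m/s.
So the target is moving at 4.2 m/s toward the emitter.

4.2 m/s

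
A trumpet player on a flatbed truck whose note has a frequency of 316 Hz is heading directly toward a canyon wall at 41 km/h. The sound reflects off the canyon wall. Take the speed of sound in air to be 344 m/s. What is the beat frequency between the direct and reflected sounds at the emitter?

21.6 Hz

41 km/h = 11.39 m/s.
The canyon wall receives the sound from a moving source: f₁ = f₀ · v/(v − v_e) = 316 × 344/332.61 ≈ 326.8 Hz.
On the return leg the trumpet player on a flatbed truck is a moving observer: f₂ = f₁ · (v + v_e)/v = 326.8 × 355.39/344 ≈ 337.6 Hz.
Equivalently f₂ = f₀ · (v + v_e)/(v − v_e).
Beat against the emitted tone: |f₂ − f₀| = 2v_e·f₀/(v − v_e) = 2 × 11.39 × 316/332.61 ≈ 21.6 Hz.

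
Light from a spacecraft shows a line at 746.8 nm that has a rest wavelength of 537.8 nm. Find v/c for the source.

0.317

λ'/λ₀ = 1.3886 > 1 (redshift), so the source is receding.
λ'/λ₀ = √((1 + β)/(1 − β)) for a receding source ⇒ β = (r² − 1)/(r² + 1) with r = λ'/λ₀.
β = (1.9283 − 1)/(1.9283 + 1) ≈ 0.317.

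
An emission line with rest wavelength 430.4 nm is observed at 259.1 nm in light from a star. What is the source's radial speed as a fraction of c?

λ'/λ₀ = 0.6020 < 1 (blueshift), so the source is approaching.
λ'/λ₀ = √((1 − β)/(1 + β)) for an approaching source ⇒ β = (1 − r²)/(1 + r²) with r = λ'/λ₀.
β = (1 − 0.3624)/(1 + 0.3624) ≈ 0.468.

0.468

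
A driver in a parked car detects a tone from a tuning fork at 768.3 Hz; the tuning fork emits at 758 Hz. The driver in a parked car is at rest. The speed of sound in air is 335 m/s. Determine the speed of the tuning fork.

4.5 m/s

f' > f, so the tuning fork is approaching.
f' = f · v/(v − v_s) ⇒ v_s = v · |1 − f/f'|.
v_s = 335 × |1 − 758/768.3| = 335 × 0.01341 ≈ 4.5 m/s.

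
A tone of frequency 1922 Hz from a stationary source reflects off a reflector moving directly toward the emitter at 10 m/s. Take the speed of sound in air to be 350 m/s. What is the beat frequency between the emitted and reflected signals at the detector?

At the reflector (a moving observer), f₁ = f₀ · (v + u)/v = 1922 × 360/350 ≈ 1976.9 Hz.
The reflection then acts as a moving source: f₂ = f₁ · v/(v − u) ≈ 2035.1 Hz.
Beat frequency: |f₂ − f₀| = 2u·f₀/(v − u) = 2 × 10 × 1922/340 ≈ 113 Hz.

113 Hz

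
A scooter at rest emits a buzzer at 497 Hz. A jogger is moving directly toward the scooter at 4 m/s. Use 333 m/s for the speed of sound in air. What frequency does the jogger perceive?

Only the observer moves, toward the source, so f' = f · (v + v_o)/v.
f' = 497 × (333 + 4)/333 = 497 × 337/333 ≈ 503 Hz.

503 Hz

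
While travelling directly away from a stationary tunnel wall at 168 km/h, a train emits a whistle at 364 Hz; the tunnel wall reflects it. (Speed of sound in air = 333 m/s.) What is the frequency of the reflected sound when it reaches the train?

275 Hz

168 km/h = 46.67 m/s.
The tunnel wall receives the sound from a moving source: f₁ = f₀ · v/(v + v_e) = 364 × 333/379.67 ≈ 319 Hz.
On the return leg the train is a moving observer: f₂ = f₁ · (v − v_e)/v = 319 × 286.33/333 ≈ 275 Hz.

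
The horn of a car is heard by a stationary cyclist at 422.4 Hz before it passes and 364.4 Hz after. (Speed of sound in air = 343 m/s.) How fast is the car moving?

f₁/f₂ = (v + v_s)/(v − v_s), so v_s = v · (f₁ − f₂)/(f₁ + f₂).
v_s = 343 × (422.4 − 364.4)/(422.4 + 364.4) = 343 × 58.0/786.8 ≈ 25 m/s.

25 m/s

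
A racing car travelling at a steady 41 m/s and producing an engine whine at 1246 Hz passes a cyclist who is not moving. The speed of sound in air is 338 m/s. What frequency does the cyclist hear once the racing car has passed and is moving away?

1111 Hz

Receding: f₂ = f · v/(v + v_s) = 1246 × 338/379 ≈ 1111 Hz.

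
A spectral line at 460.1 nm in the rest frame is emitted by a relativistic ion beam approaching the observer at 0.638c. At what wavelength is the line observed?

Relativistic Doppler for wavelength: λ' = λ₀ · √((1 − β)/(1 + β)).
λ' = 460.1 × √(0.3620/1.6380) = 460.1 × 0.47011 ≈ 216.3 nm.

216.3 nm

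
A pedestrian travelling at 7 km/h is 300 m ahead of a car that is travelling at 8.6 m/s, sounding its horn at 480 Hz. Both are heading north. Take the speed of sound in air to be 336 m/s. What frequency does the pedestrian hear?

7 km/h = 1.944 m/s.
The pedestrian is ahead, so the car is moving toward it while the pedestrian is moving away from the car.
With source approaching and observer receding, f' = f · (v − v_o)/(v − v_s).
f' = 480 × (336 − 1.944)/(336 − 8.6) = 480 × 334.06/327.4 ≈ 490 Hz.

490 Hz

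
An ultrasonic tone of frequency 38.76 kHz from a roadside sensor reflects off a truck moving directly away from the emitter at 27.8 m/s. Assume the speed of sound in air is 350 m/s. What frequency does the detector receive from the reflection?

33.1 kHz

The truck first receives the wave as a moving observer: f₁ = f₀ · (v − u)/v = 38.76 × (350 − 27.8)/350 ≈ 35.7 kHz.
The reflection then acts as a moving source: f₂ = f₁ · v/(v + u) ≈ 33.1 kHz.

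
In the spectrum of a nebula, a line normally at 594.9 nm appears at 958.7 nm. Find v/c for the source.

0.444

λ'/λ₀ = 1.6115 > 1 (redshift), so the source is receding.
λ'/λ₀ = √((1 + β)/(1 − β)) for a receding source ⇒ β = (r² − 1)/(r² + 1) with r = λ'/λ₀.
β = (2.5970 − 1)/(2.5970 + 1) ≈ 0.444.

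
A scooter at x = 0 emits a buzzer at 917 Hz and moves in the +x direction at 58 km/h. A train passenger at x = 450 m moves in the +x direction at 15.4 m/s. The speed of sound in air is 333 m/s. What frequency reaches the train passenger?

58 km/h = 16.11 m/s.
The observer lies on the +x side, so the source is heading toward the observer and the observer is heading away from the source.
With source approaching and observer receding, f' = f · (v − v_o)/(v − v_s).
f' = 917 × (333 − 15.4)/(333 − 16.11) = 917 × 317.6/316.89 ≈ 919 Hz.

919 Hz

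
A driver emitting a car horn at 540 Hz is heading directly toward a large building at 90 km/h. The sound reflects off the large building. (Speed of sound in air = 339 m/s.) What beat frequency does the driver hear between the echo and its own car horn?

86 Hz

90 km/h = 25 m/s.
The large building receives the sound from a moving source: f₁ = f₀ · v/(v − v_e) = 540 × 339/314 ≈ 583.0 Hz.
On the return leg the driver is a moving observer: f₂ = f₁ · (v + v_e)/v = 583.0 × 364/339 ≈ 626.0 Hz.
Equivalently f₂ = f₀ · (v + v_e)/(v − v_e).
Beat against the emitted tone: |f₂ − f₀| = 2v_e·f₀/(v − v_e) = 2 × 25 × 540/314 ≈ 86 Hz.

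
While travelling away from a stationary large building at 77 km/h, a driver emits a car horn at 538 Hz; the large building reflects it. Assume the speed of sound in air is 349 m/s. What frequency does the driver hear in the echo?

77 km/h = 21.39 m/s.
The large building receives the sound from a moving source: f₁ = f₀ · v/(v + v_e) = 538 × 349/370.39 ≈ 507 Hz.
On the return leg the driver is a moving observer: f₂ = f₁ · (v − v_e)/v = 507 × 327.61/349 ≈ 476 Hz.
Equivalently f₂ = f₀ · (v − v_e)/(v + v_e).

476 Hz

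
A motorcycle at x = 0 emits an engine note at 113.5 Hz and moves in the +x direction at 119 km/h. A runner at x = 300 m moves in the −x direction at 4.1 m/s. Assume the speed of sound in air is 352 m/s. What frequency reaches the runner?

127 Hz

119 km/h = 33.06 m/s.
The observer lies on the +x side, so the source is heading toward the observer and the observer is heading toward the source.
General Doppler shift: f' = f · (v + v_o)/(v − v_s).
f' = 113.5 × (352 + 4.1)/(352 − 33.06) = 113.5 × 356.1/318.94 ≈ 127 Hz.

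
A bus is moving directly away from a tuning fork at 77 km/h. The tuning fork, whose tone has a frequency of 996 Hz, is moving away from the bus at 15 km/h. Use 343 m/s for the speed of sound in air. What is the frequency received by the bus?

923 Hz

15 km/h = 4.167 m/s; 77 km/h = 21.39 m/s.
Both move, so f' = f · (v − v_o)/(v + v_s).
f' = 996 × (343 − 21.39)/(343 + 4.167) = 996 × 321.61/347.17 ≈ 923 Hz.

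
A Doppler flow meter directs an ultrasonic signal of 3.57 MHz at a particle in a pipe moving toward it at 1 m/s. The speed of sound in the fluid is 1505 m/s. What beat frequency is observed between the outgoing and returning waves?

4747 Hz

The particle in a pipe first receives the wave as a moving observer: f₁ = f₀ · (v + u)/v = 3.57 × (1505 + 1)/1505 ≈ 3.57237 MHz.
The reflection then acts as a moving source: f₂ = f₁ · v/(v − u) ≈ 3.57475 MHz.
Beat frequency (with f₀ = 3570000 Hz): |f₂ − f₀| = 2u·f₀/(v − u) = 2 × 1 × 3570000/1504 ≈ 4747 Hz.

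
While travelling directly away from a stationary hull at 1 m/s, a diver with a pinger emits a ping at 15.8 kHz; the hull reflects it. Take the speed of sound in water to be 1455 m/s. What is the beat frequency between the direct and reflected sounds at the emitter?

The hull receives the sound from a moving source: f₁ = f₀ · v/(v + v_e) = 15.8 × 1455/1456 ≈ 15.7891 kHz.
On the return leg the diver with a pinger is a moving observer: f₂ = f₁ · (v − v_e)/v = 15.7891 × 1454/1455 ≈ 15.7783 kHz.
Beat against the emitted tone (with f₀ = 15800 Hz): |f₂ − f₀| = 2v_e·f₀/(v + v_e) = 2 × 1 × 15800/1456 ≈ 21.7 Hz.

21.7 Hz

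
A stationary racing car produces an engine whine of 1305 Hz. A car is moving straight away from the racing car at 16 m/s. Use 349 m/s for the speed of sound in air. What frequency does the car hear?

Moving observer, stationary source: f' = f · (v − v_o)/v.
f' = 1305 × (349 − 16)/349 = 1305 × 333/349 ≈ 1245 Hz.

1245 Hz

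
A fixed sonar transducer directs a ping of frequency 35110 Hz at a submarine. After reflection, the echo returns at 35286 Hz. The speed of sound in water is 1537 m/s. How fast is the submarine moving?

3.8 m/s

Double Doppler shift off a moving reflector: f₂ = f₀ · (v + u)/(v − u) (u > 0 toward emitter).
Rearranging, u = v · (f₂ − f₀)/(f₂ + f₀) = 1537 × 176/70396 ≈ 3.8 m/s.
So the submarine is moving at 3.8 m/s toward the emitter.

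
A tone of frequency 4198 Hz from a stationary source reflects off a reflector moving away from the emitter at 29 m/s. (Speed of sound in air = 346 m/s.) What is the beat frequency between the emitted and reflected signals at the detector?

The reflector first receives the wave as a moving observer: f₁ = f₀ · (v − u)/v = 4198 × (346 − 29)/346 ≈ 3846 Hz.
On reflection it acts as a source moving away from the stationary detector: f₂ = f₁ · v/(v + u) = 3846 × 346/375 ≈ 3549 Hz.
Equivalently f₂ = f₀ · (v − u)/(v + u).
Beat frequency: |f₂ − f₀| = 2u·f₀/(v + u) = 2 × 29 × 4198/375 ≈ 649 Hz.

649 Hz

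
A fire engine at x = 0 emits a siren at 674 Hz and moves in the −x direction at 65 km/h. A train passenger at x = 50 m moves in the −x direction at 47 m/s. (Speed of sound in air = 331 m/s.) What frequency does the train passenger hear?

65 km/h = 18.06 m/s.
The observer lies on the +x side, so the source is heading away from the observer and the observer is heading toward the source.
General Doppler shift: f' = f · (v + v_o)/(v + v_s).
f' = 674 × (331 + 47)/(331 + 18.06) = 674 × 378/349.06 ≈ 730 Hz.

730 Hz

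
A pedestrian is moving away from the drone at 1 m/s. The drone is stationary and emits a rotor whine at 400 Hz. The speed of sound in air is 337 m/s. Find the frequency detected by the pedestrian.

399 Hz

Moving observer, stationary source: f' = f · (v − v_o)/v.
f' = 400 × (337 − 1)/337 = 400 × 336/337 ≈ 399 Hz.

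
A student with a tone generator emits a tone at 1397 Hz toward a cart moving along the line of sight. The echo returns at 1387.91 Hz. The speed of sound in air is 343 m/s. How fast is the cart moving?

Double Doppler shift off a moving reflector: f₂ = f₀ · (v + u)/(v − u) (u > 0 toward emitter).
Rearranging, u = v · (f₂ − f₀)/(f₂ + f₀) = 343 × -9.09/2784.91 ≈ -1.12 m/s.
So the cart is moving at 1.12 m/s away from the emitter.

1.12 m/s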